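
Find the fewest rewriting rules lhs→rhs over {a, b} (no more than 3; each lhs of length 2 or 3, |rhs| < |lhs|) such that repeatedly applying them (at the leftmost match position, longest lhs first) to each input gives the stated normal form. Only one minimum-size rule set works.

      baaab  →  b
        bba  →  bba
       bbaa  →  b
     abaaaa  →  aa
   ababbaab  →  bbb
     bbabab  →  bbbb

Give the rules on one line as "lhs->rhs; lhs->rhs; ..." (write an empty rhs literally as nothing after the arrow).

  | baaab => ab => b
  | bba
  | bbaa => b
  | abaaaa => baaaa => aa

ab->b; baa->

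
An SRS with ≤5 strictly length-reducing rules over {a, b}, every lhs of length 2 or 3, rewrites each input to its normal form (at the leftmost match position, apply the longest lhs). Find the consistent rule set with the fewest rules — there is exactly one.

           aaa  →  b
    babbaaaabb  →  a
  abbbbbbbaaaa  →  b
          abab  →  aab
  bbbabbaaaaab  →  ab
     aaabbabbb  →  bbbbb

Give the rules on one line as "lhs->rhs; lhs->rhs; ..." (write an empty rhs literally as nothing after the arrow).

  | aaa => b
  | babbaaaabb => bbaaaabb => baaabb => aabb => a
  | abbbbbbbaaaa => bbbbbaaaa => bbbbaaa => bbbaa => bba => b
  | abab => aab

aaa->b; aba->aa; abb->; ba->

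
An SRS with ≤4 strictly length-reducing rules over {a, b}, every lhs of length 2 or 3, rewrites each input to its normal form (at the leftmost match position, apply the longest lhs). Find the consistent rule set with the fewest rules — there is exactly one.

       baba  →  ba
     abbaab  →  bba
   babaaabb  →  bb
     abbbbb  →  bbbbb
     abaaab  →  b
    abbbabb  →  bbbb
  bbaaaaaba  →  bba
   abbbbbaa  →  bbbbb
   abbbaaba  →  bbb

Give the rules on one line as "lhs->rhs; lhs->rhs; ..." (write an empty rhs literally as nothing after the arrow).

  | baba => ba
  | abbaab => bbaab => bba
  | babaaabb => baaabb => babb => bb
  | abbbbb => bbbbb

aa->; aab->a; ab->b; bab->b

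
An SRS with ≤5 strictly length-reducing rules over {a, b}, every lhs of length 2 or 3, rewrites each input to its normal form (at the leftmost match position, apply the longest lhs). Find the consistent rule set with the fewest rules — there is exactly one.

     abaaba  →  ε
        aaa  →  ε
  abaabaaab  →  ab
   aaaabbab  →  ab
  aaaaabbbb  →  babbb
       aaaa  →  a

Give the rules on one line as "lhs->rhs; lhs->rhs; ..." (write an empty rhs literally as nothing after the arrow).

aa->; aaa->; aab->ba; bba->

  | abaaba => abbaa => aa => ε
  | aaa => ε
  | abaabaaab => abbaaaab => aaaab => ab
  | aaaabbab => abbab => ab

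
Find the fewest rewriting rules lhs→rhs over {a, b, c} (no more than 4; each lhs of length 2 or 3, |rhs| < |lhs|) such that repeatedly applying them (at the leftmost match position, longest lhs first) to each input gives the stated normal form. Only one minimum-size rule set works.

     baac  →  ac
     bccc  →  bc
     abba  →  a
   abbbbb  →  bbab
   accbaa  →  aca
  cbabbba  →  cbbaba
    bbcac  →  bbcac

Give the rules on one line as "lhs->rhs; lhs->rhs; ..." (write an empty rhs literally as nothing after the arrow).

  | baac => ac
  | bccc => bcc => bc
  | abba => baa => a
  | abbbbb => babbb => bbab

abb->ba; baa->a; cc->c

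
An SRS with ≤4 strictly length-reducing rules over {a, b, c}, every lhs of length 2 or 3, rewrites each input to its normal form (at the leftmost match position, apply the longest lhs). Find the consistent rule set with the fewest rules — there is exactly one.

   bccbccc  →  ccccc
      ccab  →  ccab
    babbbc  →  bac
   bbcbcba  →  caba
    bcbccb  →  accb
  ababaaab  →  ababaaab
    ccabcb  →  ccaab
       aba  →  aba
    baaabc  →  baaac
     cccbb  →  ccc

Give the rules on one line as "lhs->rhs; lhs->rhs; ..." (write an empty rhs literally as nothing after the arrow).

bb->; bc->c; bcb->ab

  | bccbccc => ccbccc => ccccc
  | ccab
  | babbbc => babc => bac
  | bbcbcba => cbcba => caba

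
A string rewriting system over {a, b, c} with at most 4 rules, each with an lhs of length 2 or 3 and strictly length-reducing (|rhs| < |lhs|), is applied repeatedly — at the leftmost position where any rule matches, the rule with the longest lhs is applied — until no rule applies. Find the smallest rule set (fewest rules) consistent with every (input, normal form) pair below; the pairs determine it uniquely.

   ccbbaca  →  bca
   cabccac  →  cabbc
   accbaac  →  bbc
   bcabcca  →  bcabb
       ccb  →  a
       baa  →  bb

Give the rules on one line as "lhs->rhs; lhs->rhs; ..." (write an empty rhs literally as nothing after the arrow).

aa->b; cc->a; ccb->cc

  | ccbbaca => ccbaca => ccaca => aaca => bca
  | cabccac => cabaac => cabbc
  | accbaac => accaac => aaaac => baac => bbc
  | bcabcca => bcabaa => bcabb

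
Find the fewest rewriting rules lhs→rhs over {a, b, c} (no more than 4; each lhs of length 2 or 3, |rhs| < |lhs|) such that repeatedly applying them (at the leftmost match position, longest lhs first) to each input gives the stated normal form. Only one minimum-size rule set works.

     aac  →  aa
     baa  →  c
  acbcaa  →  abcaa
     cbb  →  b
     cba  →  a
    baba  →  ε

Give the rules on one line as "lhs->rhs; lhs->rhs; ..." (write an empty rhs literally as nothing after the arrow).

ac->a; ba->; baa->c; cb->

  | aac => aa
  | baa => c
  | acbcaa => abcaa
  | cbb => b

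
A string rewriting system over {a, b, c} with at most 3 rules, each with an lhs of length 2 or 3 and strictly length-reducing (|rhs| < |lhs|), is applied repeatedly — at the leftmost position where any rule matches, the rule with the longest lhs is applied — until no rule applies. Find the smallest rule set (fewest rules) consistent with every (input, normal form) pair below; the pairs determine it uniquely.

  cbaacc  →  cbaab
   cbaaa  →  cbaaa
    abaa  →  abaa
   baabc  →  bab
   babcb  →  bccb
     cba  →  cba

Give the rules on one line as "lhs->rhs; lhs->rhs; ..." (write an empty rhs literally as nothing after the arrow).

abc->cc; acc->ab

  | cbaacc => cbaab
  | cbaaa
  | abaa
  | baabc => bacc => bab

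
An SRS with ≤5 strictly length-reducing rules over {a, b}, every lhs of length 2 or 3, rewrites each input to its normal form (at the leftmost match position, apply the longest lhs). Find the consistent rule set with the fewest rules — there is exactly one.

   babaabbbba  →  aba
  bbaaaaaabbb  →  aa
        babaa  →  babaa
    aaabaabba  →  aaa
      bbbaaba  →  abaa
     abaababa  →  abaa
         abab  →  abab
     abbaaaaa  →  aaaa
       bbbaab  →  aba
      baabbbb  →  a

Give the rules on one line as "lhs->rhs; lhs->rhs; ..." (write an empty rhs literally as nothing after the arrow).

  | babaabbbba => bababbba => babbbba => bbbbba => abbba => bbba => aba
  | bbaaaaaabbb => aaaaabbb => aaaabb => aaab => aa
  | babaa
  | aaabaabba => aaaabba => aaaba => aaa

aab->a; abb->bb; bb->a; bba->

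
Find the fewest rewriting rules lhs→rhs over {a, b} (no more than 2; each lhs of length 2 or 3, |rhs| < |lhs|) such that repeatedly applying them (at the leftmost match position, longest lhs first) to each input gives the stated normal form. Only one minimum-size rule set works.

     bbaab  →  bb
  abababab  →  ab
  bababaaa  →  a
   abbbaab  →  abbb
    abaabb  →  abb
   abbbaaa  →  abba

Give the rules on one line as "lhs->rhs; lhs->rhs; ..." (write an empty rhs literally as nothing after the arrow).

baa->; bab->b

  | bbaab => bb
  | abababab => ababab => abab => ab
  | bababaaa => babaaa => baaa => a
  | abbbaab => abbb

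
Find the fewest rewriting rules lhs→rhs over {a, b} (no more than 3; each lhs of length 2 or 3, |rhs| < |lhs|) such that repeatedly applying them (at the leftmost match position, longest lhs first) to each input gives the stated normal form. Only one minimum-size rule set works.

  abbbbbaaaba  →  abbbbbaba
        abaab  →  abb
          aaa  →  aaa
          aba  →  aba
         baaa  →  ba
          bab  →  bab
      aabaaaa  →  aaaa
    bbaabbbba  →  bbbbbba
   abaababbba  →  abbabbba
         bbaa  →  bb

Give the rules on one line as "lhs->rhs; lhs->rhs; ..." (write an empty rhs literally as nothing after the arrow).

  | abbbbbaaaba => abbbbbaba
  | abaab => abb
  | aaa
  | aba

aab->; baa->b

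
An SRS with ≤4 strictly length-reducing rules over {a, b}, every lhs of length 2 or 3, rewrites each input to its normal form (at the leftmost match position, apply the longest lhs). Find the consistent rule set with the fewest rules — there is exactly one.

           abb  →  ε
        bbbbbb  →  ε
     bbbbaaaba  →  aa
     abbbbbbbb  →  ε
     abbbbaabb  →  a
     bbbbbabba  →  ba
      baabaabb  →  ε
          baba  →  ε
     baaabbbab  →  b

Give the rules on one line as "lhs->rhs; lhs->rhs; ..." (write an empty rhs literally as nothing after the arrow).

  | abb => ε
  | bbbbbb => bbbb => bb => ε
  | bbbbaaaba => bbaaaba => aaaba => aab => aa
  | abbbbbbbb => bbbbbb => bbbb => bb => ε

ab->a; aba->b; abb->; bb->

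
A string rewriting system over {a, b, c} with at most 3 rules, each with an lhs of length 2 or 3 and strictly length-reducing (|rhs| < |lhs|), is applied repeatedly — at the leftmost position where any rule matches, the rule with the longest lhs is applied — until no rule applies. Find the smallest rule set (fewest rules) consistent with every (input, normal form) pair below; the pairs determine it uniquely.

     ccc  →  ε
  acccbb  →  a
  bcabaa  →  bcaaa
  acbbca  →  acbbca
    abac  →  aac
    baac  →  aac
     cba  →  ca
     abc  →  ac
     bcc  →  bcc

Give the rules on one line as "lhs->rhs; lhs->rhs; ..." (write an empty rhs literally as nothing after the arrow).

  | ccc => ε
  | acccbb => abb => ab => a
  | bcabaa => bcaaa
  | acbbca

ab->a; ba->a; ccc->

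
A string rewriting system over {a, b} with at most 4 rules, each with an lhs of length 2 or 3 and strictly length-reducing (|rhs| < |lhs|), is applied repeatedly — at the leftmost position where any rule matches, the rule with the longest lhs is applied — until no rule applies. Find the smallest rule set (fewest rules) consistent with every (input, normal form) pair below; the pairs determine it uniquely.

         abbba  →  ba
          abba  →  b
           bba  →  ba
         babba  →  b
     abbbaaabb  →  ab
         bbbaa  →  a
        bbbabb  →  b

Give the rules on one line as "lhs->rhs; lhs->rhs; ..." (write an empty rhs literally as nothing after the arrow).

aba->b; baa->; bb->b; bbb->ba

  | abbba => abaa => ba
  | abba => aba => b
  | bba => ba
  | babba => baba => bb => b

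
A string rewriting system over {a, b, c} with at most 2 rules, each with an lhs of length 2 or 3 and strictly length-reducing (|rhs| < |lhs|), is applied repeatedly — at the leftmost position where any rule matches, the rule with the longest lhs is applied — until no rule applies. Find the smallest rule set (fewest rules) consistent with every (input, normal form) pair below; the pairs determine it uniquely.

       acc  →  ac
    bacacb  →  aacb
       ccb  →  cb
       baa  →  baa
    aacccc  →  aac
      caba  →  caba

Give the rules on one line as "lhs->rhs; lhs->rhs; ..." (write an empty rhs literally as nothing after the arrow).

bac->a; cc->c

  | acc => ac
  | bacacb => aacb
  | ccb => cb
  | baa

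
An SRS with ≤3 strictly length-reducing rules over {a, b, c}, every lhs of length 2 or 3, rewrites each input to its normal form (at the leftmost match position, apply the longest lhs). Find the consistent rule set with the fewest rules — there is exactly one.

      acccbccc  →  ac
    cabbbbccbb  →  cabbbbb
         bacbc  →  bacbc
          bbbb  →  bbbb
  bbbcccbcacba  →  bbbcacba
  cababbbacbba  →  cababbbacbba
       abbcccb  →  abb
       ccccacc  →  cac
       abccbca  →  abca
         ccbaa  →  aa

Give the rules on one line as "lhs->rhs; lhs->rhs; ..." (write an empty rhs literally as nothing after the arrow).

cc->c; ccb->

  | acccbccc => accbccc => accc => acc => ac
  | cabbbbccbb => cabbbbb
  | bacbc
  | bbbb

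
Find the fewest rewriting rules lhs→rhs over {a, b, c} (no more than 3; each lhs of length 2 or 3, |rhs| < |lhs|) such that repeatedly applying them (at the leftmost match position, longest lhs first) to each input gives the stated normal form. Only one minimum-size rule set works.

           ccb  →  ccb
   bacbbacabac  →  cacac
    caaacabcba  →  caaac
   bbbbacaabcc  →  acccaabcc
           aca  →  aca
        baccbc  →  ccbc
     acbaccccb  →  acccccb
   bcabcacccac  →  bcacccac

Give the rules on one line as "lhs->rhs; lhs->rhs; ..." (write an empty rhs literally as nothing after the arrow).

  | ccb
  | bacbbacabac => cbbacabac => caccabac => cacac
  | caaacabcba => caaacba => caaac
  | bbbbacaabcc => bbaccaabcc => acccaabcc

ba->; bba->ac; cab->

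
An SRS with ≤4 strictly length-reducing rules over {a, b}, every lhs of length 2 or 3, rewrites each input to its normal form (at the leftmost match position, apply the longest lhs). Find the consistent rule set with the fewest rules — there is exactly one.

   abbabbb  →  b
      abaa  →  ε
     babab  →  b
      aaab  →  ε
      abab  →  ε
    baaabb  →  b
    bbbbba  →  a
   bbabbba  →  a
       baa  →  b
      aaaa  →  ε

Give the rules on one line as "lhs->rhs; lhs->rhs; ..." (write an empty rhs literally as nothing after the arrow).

  | abbabbb => babbb => bbb => bb => b
  | abaa => aa => ε
  | babab => bab => b
  | aaab => ab => ε

aa->; ab->; bb->b; bba->a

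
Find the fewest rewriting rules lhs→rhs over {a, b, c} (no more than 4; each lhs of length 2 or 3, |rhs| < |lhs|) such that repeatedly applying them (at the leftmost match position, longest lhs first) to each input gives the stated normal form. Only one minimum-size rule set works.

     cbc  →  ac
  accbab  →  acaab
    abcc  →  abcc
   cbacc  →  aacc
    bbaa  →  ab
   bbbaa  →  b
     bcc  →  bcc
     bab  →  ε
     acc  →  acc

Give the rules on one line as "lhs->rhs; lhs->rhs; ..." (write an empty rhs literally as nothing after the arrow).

ba->b; bb->; bba->ab; cb->a

  | cbc => ac
  | accbab => acaab
  | abcc
  | cbacc => aacc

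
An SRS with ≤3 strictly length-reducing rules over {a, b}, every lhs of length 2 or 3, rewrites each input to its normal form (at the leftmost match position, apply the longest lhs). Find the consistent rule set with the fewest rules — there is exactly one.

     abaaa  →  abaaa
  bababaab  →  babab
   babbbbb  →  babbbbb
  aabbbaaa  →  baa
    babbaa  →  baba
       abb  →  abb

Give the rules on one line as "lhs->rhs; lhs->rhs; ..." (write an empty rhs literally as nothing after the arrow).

  | abaaa
  | bababaab => babab
  | babbbbb
  | aabbbaaa => bbaaa => baa

aab->; bba->b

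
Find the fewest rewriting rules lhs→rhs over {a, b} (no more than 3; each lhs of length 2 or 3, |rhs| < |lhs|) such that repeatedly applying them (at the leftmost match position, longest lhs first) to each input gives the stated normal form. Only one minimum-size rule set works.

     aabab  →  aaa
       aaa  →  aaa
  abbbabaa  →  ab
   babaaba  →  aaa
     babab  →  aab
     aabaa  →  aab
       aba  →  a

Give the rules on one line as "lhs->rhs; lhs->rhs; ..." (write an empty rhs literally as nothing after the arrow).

  | aabab => aaa
  | aaa
  | abbbabaa => abbaaa => abba => ab
  | babaaba => aaaba => aaa

ba->; baa->b; bab->a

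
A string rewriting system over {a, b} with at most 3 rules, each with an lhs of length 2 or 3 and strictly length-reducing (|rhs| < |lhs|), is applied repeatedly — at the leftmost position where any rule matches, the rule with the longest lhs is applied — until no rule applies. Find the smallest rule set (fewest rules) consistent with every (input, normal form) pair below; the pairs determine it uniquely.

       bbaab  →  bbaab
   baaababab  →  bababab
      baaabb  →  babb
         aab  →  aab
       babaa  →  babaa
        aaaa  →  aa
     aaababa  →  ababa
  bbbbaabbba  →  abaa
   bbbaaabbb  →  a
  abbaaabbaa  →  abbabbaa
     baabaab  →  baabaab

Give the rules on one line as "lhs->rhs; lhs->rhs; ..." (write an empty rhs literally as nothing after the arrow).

  | bbaab
  | baaababab => bababab
  | baaabb => babb
  | aab

aaa->a; bbb->a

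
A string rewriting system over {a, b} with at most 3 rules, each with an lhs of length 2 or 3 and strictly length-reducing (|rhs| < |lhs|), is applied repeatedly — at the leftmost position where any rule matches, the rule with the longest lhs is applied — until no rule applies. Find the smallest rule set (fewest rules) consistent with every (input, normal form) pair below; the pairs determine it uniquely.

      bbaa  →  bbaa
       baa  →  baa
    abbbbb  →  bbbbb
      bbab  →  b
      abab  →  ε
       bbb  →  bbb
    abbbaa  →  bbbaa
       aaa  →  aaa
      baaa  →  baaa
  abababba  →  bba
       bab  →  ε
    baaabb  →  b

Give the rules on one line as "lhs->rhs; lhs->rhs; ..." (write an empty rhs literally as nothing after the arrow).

  | bbaa
  | baa
  | abbbbb => bbbbb
  | bbab => b

ab->b; bab->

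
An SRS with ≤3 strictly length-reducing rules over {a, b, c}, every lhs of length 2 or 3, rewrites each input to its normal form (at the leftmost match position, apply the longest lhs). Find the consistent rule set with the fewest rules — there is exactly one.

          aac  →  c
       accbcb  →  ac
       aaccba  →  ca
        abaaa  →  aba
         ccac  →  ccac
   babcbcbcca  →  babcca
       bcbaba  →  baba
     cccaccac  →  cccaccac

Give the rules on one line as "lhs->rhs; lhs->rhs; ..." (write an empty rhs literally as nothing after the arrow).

  | aac => c
  | accbcb => accb => ac
  | aaccba => ccba => ca
  | abaaa => aba

aa->; cb->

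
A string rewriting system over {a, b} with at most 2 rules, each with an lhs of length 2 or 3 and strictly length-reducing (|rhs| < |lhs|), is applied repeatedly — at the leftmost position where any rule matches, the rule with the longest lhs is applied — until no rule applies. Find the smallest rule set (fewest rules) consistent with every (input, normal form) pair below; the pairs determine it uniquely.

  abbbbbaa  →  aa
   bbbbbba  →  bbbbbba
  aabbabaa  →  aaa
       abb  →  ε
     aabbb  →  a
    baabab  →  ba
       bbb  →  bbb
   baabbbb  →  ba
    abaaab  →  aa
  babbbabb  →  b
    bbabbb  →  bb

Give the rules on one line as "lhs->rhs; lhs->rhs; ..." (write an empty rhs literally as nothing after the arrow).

  | abbbbbaa => abbbbaa => abbbaa => abbaa => abaa => aa
  | bbbbbba
  | aabbabaa => aababaa => aabaa => aaa
  | abb => ab => ε

ab->; abb->ab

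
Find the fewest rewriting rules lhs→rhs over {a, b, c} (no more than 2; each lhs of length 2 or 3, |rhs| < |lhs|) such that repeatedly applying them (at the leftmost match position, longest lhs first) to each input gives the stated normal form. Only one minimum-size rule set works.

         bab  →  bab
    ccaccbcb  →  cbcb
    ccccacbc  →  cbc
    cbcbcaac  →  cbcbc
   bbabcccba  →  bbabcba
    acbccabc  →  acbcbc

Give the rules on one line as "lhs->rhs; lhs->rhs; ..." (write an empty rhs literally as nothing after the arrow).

ca->c; cc->c

  | bab
  | ccaccbcb => caccbcb => cccbcb => ccbcb => cbcb
  | ccccacbc => cccacbc => ccacbc => cacbc => ccbc => cbc
  | cbcbcaac => cbcbcac => cbcbcc => cbcbc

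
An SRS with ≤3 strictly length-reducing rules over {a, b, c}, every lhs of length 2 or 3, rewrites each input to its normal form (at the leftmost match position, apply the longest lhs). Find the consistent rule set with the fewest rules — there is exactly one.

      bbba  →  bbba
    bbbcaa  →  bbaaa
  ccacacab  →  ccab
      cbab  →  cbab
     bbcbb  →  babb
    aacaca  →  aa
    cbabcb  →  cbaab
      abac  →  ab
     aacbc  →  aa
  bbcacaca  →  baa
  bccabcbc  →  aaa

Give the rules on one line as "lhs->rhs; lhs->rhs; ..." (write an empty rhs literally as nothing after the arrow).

  | bbba
  | bbbcaa => bbaaa
  | ccacacab => ccacab => ccab
  | cbab

ac->; bc->a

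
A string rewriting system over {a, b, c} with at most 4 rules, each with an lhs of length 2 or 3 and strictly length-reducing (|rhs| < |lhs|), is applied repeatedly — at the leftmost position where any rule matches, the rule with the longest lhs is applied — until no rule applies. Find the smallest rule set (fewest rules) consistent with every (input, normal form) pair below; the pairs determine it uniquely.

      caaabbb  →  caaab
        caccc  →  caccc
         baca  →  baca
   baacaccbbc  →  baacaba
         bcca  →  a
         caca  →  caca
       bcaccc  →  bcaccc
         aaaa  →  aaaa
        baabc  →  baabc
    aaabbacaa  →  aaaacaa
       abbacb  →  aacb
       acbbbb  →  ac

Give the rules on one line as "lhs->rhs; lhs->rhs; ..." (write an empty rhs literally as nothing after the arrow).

  | caaabbb => caaab
  | caccc
  | baca
  | baacaccbbc => baacacca => baacaba

bb->; bbc->a; cca->ba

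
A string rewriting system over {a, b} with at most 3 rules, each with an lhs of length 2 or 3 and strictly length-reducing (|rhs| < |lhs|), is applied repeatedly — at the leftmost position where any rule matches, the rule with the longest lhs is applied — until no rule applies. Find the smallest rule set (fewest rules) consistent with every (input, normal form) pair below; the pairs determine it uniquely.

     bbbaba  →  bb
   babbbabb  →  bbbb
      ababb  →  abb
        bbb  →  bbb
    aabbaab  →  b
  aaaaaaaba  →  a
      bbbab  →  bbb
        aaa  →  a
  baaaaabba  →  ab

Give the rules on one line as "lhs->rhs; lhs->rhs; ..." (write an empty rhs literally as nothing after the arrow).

  | bbbaba => bbba => bb
  | babbbabb => bbbabb => bbbb
  | ababb => abb
  | bbb

aa->; ba->; baa->aa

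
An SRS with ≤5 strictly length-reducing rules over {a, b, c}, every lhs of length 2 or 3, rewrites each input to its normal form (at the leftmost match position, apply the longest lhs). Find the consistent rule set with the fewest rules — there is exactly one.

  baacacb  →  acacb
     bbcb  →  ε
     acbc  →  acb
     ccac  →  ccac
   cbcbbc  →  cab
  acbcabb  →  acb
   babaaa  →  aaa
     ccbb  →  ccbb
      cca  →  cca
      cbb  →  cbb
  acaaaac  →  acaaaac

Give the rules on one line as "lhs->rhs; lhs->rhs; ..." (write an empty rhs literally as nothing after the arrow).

  | baacacb => acacb
  | bbcb => ba => ε
  | acbc => acb
  | ccac

ba->; bab->; bc->b; bcb->a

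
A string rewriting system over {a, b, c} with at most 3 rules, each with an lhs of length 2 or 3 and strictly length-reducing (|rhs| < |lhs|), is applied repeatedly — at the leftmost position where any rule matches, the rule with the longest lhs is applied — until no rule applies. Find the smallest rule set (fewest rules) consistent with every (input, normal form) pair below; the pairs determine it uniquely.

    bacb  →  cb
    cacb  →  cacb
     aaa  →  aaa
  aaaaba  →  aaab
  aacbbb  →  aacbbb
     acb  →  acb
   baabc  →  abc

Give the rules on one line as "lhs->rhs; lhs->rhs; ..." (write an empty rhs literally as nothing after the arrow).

aba->b; ba->

  | bacb => cb
  | cacb
  | aaa
  | aaaaba => aaab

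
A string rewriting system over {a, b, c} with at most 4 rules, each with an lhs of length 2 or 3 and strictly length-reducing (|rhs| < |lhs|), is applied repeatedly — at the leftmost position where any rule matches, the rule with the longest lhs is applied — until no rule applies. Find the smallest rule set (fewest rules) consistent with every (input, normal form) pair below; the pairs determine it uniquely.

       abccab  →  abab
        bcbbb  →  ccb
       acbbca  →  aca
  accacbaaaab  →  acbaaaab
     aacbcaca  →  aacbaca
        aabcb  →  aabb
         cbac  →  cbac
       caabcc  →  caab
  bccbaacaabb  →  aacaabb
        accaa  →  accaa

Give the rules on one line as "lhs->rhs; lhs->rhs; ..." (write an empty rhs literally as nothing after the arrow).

bba->a; bbb->cc; bc->b; cac->

  | abccab => abcab => abab
  | bcbbb => bbbb => ccb
  | acbbca => acbba => aca
  | accacbaaaab => acbaaaab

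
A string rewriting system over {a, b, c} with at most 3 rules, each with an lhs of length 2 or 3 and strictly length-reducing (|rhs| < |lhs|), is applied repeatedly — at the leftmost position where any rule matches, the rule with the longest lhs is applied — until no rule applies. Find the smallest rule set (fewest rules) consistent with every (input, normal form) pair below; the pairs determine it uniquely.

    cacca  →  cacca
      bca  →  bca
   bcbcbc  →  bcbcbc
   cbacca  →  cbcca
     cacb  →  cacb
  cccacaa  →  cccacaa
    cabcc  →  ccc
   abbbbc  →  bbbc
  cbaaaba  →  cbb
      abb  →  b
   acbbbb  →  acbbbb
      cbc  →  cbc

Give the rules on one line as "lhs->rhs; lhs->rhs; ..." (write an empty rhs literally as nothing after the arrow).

ab->; ba->b

  | cacca
  | bca
  | bcbcbc
  | cbacca => cbcca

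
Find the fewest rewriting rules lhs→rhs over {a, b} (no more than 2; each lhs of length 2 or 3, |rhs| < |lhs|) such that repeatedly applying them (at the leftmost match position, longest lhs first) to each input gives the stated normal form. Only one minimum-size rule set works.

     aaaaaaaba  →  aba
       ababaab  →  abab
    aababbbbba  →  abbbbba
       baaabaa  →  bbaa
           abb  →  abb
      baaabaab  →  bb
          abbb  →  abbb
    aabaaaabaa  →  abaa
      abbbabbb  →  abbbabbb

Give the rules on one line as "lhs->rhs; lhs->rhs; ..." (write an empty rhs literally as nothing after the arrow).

aaa->; aab->

  | aaaaaaaba => aaaaba => aba
  | ababaab => abab
  | aababbbbba => abbbbba
  | baaabaa => bbaa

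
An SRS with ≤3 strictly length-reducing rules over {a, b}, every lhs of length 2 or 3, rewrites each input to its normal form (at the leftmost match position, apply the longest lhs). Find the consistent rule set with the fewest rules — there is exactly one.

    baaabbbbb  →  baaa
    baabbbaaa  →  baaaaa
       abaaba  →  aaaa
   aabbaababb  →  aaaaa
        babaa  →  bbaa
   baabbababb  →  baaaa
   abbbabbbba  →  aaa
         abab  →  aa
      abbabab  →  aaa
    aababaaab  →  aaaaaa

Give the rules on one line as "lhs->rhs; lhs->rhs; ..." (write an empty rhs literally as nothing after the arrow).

  | baaabbbbb => baaabbbb => baaabbb => baaabb => baaab => baaa
  | baabbbaaa => baabbaaa => baabaaa => baaaaa
  | abaaba => aaaba => aaaa
  | aabbaababb => aabaababb => aaaababb => aaaaabb => aaaaab => aaaaa

ab->a; bab->bb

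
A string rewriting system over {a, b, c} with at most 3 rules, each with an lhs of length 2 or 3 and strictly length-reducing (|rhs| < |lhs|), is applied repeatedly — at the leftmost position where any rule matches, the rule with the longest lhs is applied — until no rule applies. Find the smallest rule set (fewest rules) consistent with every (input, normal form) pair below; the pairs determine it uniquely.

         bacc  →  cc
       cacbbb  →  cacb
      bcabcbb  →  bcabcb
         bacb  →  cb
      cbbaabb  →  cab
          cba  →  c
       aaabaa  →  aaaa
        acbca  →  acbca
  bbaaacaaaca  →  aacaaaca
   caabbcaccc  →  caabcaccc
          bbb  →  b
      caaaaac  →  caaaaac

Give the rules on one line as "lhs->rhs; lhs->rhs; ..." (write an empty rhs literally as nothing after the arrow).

ba->; bb->b

  | bacc => cc
  | cacbbb => cacbb => cacb
  | bcabcbb => bcabcb
  | bacb => cb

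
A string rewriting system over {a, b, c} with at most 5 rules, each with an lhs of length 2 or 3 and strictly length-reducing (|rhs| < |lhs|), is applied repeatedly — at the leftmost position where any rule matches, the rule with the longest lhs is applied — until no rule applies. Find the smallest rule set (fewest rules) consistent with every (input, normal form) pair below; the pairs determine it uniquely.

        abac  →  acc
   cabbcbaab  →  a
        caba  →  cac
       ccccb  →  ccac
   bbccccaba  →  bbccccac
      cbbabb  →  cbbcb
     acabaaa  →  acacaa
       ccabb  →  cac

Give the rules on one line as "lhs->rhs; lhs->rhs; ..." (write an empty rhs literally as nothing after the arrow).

aac->a; ab->c; aba->ac; ccb->ac

  | abac => acc
  | cabbcbaab => ccbcbaab => accbaab => aacaab => aaab => aac => a
  | caba => cac
  | ccccb => ccac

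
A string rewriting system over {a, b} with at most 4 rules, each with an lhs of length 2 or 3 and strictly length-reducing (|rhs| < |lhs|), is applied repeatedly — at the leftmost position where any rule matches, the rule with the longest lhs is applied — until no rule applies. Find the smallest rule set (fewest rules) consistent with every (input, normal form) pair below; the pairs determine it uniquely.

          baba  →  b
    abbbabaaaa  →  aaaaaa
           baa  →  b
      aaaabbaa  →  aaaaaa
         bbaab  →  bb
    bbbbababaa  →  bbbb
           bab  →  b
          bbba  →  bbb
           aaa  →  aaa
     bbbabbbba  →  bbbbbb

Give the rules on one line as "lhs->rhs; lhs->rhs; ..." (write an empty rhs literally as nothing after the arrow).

  | baba => ba => b
  | abbbabaaaa => abbabaaaa => ababaaaa => aabaaaa => aaaaaa
  | baa => ba => b
  | aaaabbaa => aaaabaa => aaaaaa

ab->a; ba->b; bab->b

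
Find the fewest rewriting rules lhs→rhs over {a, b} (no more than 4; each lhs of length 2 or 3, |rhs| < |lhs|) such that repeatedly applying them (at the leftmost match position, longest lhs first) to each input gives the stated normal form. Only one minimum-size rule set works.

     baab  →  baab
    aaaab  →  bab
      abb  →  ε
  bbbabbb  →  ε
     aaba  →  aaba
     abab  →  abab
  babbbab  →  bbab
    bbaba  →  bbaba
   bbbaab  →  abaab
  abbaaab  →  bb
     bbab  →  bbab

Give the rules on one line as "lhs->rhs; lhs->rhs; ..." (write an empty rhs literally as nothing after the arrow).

  | baab
  | aaaab => bab
  | abb => ε
  | bbbabbb => ababbb => abb => ε

aaa->b; abb->; bbb->ab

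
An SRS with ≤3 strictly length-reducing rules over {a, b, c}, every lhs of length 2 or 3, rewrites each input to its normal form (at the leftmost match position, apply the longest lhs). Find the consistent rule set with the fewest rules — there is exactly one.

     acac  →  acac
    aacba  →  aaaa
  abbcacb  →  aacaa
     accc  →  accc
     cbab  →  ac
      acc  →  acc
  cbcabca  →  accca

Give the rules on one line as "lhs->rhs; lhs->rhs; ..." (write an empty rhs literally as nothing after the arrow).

ab->c; abb->aa; cb->a

  | acac
  | aacba => aaaa
  | abbcacb => aacacb => aacaa
  | accc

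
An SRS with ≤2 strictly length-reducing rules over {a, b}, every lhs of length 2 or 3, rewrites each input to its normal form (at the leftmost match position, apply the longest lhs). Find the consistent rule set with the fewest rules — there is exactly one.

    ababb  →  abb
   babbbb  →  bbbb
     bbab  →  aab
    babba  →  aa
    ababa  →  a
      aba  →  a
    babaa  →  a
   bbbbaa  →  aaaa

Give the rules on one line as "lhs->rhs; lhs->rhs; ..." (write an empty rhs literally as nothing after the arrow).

  | ababb => abb
  | babbbb => bbbb
  | bbab => aab
  | babba => bba => aa

ba->; bba->aa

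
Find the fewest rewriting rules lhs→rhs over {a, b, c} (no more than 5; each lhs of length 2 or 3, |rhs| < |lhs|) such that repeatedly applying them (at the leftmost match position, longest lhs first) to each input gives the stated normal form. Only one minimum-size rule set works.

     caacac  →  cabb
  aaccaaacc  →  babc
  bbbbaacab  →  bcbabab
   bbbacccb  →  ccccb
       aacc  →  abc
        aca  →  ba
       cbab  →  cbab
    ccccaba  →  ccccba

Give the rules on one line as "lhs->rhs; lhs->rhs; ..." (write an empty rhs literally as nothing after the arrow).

ac->b; bbb->bc; bca->c; cca->cc

  | caacac => cabac => cabb
  | aaccaaacc => abcaaacc => acaacc => baacc => babc
  | bbbbaacab => bcbaacab => bcbabab
  | bbbacccb => bcacccb => ccccb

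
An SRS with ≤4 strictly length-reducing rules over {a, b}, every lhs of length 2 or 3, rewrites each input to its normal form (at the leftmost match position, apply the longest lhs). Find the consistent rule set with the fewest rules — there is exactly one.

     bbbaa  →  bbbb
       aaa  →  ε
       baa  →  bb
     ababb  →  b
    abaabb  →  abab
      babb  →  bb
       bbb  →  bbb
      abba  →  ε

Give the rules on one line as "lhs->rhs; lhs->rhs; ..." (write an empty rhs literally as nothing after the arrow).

aa->b; aaa->; aab->a; abb->aa

  | bbbaa => bbbb
  | aaa => ε
  | baa => bb
  | ababb => abaa => abb => aa => b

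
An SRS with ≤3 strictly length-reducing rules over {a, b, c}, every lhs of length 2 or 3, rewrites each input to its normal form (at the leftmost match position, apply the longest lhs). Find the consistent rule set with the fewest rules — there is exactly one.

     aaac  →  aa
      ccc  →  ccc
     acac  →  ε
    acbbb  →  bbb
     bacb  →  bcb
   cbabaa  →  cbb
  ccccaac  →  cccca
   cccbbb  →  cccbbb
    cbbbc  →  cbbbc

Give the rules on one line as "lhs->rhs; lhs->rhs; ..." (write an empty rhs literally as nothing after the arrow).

  | aaac => aa
  | ccc
  | acac => ac => ε
  | acbbb => bbb

ac->; ba->b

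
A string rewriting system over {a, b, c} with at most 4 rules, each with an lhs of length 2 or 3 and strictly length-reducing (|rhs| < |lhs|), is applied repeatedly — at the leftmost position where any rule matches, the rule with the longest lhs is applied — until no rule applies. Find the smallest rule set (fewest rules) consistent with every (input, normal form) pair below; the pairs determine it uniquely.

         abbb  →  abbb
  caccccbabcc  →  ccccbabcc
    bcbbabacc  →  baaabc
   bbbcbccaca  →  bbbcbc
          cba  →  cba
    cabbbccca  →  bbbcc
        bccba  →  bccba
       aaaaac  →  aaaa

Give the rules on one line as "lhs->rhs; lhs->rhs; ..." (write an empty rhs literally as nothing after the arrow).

  | abbb
  | caccccbabcc => ccccbabcc
  | bcbbabacc => baaabacc => baaabc
  | bbbcbccaca => bbbcbcca => bbbcbc

ac->; ca->; cbb->aa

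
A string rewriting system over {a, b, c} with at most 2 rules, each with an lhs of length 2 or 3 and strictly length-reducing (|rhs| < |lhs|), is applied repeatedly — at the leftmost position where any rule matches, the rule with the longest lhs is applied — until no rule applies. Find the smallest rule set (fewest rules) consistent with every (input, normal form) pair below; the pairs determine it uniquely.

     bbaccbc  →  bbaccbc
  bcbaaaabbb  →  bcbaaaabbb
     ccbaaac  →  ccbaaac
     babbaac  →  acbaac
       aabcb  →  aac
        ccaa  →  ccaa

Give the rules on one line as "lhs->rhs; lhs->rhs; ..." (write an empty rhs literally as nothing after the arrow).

  | bbaccbc
  | bcbaaaabbb
  | ccbaaac
  | babbaac => acbaac

abc->ba; bab->ac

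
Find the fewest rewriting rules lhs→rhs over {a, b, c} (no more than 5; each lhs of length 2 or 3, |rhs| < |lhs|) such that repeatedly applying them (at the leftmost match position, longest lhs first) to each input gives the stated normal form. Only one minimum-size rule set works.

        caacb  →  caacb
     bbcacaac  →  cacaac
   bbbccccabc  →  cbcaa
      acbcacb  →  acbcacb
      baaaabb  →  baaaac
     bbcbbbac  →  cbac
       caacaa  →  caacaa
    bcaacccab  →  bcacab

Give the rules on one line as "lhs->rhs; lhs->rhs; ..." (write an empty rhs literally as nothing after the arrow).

abc->aa; acc->; bb->c; cc->c

  | caacb
  | bbcacaac => ccacaac => cacaac
  | bbbccccabc => cbccccabc => cbcccabc => cbccabc => cbcabc => cbcaa
  | acbcacb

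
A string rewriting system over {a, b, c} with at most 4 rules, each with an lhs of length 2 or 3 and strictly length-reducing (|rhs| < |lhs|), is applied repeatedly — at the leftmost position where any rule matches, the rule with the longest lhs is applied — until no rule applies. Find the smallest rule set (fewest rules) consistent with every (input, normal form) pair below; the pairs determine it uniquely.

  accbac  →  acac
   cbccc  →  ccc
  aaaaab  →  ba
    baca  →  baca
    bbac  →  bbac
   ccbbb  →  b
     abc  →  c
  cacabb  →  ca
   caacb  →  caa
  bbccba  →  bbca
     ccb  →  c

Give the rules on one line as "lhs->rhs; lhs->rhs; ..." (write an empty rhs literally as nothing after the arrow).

aaa->b; ab->; cb->

  | accbac => acac
  | cbccc => ccc
  | aaaaab => baab => ba
  | baca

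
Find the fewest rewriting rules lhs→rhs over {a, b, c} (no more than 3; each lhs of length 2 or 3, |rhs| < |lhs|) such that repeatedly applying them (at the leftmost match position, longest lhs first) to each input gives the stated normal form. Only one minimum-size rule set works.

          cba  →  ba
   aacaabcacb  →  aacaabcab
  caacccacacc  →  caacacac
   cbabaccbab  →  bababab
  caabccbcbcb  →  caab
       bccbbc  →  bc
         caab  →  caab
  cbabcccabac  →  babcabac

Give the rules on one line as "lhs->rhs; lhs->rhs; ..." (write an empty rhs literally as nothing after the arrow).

bb->b; cb->b; cc->c

  | cba => ba
  | aacaabcacb => aacaabcab
  | caacccacacc => caaccacacc => caacacacc => caacacac
  | cbabaccbab => babaccbab => babacbab => bababab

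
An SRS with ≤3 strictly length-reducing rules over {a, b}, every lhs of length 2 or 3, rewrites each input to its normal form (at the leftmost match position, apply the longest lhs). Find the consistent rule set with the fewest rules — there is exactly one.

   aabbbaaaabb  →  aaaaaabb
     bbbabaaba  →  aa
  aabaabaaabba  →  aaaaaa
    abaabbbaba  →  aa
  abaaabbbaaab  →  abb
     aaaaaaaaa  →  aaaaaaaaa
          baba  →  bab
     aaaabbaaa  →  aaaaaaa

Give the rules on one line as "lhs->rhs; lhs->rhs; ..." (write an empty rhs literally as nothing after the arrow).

aba->ab; bba->a; bbb->

  | aabbbaaaabb => aaaaaabb
  | bbbabaaba => abaaba => ababa => abba => aa
  | aabaabaaabba => aababaaabba => aabbaaabba => aaaaabba => aaaaaa
  | abaabbbaba => ababbbaba => abbbbaba => ababa => abba => aa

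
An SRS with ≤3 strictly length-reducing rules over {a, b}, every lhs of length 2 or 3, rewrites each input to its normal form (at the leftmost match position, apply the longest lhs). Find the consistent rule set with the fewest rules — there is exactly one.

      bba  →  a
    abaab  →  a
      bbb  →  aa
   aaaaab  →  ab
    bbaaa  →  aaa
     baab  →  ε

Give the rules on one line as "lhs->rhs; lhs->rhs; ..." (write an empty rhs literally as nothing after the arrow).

aab->b; bb->; bbb->aa

  | bba => a
  | abaab => abb => a
  | bbb => aa
  | aaaaab => aaab => ab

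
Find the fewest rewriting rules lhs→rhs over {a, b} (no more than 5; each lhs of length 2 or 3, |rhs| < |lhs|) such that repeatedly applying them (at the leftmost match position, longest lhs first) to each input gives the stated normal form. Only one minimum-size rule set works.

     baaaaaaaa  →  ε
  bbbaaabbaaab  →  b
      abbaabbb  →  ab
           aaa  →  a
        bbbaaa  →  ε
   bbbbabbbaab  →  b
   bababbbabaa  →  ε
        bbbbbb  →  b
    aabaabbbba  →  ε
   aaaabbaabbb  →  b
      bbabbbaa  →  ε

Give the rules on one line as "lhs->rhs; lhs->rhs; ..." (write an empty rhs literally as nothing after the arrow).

  | baaaaaaaa => baaaaaaa => baaaaaa => baaaaa => baaaa => baaa => baa => ba => ε
  | bbbaaabbaaab => bbaaabbaaab => baaabbaaab => baabbaaab => babbaaab => bbaaab => baaab => baab => bab => b
  | abbaabbb => abaabbb => ababbb => abbb => abb => ab
  | aaa => a

aa->; ba->; baa->ba; bb->b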